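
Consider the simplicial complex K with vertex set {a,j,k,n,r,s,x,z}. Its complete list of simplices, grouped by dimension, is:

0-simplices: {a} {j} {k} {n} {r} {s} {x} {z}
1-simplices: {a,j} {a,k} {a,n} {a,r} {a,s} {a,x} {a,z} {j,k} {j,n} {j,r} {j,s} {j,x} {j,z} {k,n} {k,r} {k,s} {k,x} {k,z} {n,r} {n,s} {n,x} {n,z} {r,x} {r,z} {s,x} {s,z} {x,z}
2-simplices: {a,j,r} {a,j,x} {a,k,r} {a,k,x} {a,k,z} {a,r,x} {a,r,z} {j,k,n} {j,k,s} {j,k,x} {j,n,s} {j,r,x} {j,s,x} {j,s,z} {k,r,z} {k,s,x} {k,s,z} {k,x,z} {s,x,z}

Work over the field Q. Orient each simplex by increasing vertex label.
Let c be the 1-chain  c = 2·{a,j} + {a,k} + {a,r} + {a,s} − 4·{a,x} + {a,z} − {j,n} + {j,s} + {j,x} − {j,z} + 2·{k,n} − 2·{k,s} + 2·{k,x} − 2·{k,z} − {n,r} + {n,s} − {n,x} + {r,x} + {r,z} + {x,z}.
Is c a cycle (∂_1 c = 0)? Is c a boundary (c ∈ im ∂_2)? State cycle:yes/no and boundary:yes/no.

cycle:no boundary:no

n_0=8 n_1=27 n_2=19  [Q]
∂1: piv[aj,ak,an,ar,as,ax,az] rk=7  ker:jk,jn,jr,js,jx,jz,kn,kr,ks,kx,kz,nr,ns,nx,nz,rx,rz,sx,sz,xz
∂2: piv[ajr,ajx,akr,akx,akz,arx,arz,jkn,jks,jkx,jns,jsx,jsz,ksz,kxz] rk=15  ker:jrx,krz,ksx,sxz
∂1c = −2·{a} + 2·{j} + {k} + 2·{n} − 2·{r} + {s} − 2·{x}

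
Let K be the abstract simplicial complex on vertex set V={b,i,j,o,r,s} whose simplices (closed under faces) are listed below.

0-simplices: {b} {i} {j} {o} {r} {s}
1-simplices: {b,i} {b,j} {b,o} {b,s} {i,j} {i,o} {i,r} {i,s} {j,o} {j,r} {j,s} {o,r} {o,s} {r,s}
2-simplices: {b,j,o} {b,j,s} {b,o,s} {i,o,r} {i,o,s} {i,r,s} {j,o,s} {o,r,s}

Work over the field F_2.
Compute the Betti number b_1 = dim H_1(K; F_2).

b_1=3

n_0=6 n_1=14 n_2=8  [Z2]
∂1: piv[bi,bj,bo,bs,ir] rk=5  ker:ij,io,is,jo,jr,js,or,os,rs
∂2: piv[bjo,bjs,bos,ior,ios,irs] rk=6  ker:jos,ors
b_1=(14−5)−6=3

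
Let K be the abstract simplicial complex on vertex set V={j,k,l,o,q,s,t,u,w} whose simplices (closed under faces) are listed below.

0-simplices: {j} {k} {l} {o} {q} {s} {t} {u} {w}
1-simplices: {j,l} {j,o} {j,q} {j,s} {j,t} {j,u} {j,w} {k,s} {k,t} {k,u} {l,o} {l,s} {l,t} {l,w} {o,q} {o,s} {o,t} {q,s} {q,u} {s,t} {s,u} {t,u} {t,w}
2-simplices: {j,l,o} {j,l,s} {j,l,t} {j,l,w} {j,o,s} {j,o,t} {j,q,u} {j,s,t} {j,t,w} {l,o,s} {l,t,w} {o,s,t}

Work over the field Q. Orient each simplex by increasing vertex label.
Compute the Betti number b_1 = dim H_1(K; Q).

n_0=9 n_1=23 n_2=12  [Q]
∂1: piv[jl,jo,jq,js,jt,ju,jw,ks] rk=8  ker:kt,ku,lo,ls,lt,lw,oq,os,ot,qs,qu,st,su,tu,tw
∂2: piv[jlo,jls,jlt,jlw,jos,jot,jqu,jst,jtw] rk=9  ker:los,ltw,ost
b_1=(23−8)−9=6

b_1=6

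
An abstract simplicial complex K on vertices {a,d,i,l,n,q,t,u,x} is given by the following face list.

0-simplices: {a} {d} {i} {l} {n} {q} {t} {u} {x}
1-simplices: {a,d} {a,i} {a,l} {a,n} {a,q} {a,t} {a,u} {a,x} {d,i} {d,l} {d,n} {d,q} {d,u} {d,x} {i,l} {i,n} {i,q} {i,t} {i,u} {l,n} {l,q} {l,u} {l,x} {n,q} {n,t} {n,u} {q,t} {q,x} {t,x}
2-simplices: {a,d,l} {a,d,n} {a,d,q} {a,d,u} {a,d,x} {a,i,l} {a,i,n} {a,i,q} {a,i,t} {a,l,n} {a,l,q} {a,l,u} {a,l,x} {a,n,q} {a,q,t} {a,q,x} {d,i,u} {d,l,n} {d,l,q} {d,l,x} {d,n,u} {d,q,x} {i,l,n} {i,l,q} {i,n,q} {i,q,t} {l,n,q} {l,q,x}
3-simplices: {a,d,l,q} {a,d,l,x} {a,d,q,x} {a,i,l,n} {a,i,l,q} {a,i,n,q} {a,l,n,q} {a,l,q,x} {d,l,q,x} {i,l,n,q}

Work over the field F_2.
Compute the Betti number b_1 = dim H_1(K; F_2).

n_0=9 n_1=29 n_2=28 n_3=10  [Z2]
∂1: piv[ad,ai,al,an,aq,at,au,ax] rk=8  ker:di,dl,dn,dq,du,dx,il,in,iq,it,iu,ln,lq,lu,lx,nq,nt,nu,qt,qx,tx
∂2: piv[adl,adn,adq,adu,adx,ail,ain,aiq,ait,aln,alq,alu,alx,anq,aqt,aqx,diu,dnu] rk=18  ker:dln,dlq,dlx,dqx,iln,ilq,inq,iqt,lnq,lqx
∂3: piv[adlq,adlx,adqx,ailn,ailq,ainq,alnq,alqx] rk=8  ker:dlqx,ilnq
b_1=(29−8)−18=3

b_1=3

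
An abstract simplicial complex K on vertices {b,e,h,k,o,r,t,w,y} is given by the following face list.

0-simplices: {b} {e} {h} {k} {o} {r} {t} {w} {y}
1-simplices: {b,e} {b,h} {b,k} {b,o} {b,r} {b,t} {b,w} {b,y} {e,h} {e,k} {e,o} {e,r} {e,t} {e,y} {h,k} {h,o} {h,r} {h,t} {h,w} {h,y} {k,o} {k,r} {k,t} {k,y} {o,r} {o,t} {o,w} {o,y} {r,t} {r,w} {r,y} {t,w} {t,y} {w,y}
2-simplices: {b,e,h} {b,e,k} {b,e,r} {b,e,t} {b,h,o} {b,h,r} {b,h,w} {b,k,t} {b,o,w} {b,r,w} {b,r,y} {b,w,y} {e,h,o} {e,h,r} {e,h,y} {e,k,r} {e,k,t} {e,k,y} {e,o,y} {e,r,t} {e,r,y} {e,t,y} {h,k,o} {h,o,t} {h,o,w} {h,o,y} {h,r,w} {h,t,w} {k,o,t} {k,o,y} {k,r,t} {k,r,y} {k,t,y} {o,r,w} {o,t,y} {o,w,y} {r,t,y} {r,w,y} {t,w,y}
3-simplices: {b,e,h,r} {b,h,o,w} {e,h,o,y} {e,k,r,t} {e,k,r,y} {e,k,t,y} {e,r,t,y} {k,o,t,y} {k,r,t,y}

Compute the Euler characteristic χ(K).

n_0=9 n_1=34 n_2=39 n_3=9
χ=+9−34+39−9=5

χ(K)=5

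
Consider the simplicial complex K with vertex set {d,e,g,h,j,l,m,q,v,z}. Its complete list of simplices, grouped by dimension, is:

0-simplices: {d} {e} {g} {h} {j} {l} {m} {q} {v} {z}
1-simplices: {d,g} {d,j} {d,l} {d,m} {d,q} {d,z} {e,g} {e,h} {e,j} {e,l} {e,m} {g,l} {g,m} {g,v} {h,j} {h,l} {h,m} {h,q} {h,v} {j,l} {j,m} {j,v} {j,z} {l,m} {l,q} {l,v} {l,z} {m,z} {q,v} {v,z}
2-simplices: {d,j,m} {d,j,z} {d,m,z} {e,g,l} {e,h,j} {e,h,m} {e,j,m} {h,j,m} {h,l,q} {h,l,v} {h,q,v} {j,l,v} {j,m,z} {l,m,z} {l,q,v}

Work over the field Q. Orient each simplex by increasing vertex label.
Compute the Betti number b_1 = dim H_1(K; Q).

n_0=10 n_1=30 n_2=15  [Q]
∂1: piv[dg,dj,dl,dm,dq,dz,eg,eh,gv] rk=9  ker:ej,el,em,gl,gm,hj,hl,hm,hq,hv,jl,jm,jv,jz,lm,lq,lv,lz,mz,qv,vz
∂2: piv[djm,djz,dmz,egl,ehj,ehm,ejm,hlq,hlv,hqv,jlv,lmz] rk=12  ker:hjm,jmz,lqv
b_1=(30−9)−12=9

b_1=9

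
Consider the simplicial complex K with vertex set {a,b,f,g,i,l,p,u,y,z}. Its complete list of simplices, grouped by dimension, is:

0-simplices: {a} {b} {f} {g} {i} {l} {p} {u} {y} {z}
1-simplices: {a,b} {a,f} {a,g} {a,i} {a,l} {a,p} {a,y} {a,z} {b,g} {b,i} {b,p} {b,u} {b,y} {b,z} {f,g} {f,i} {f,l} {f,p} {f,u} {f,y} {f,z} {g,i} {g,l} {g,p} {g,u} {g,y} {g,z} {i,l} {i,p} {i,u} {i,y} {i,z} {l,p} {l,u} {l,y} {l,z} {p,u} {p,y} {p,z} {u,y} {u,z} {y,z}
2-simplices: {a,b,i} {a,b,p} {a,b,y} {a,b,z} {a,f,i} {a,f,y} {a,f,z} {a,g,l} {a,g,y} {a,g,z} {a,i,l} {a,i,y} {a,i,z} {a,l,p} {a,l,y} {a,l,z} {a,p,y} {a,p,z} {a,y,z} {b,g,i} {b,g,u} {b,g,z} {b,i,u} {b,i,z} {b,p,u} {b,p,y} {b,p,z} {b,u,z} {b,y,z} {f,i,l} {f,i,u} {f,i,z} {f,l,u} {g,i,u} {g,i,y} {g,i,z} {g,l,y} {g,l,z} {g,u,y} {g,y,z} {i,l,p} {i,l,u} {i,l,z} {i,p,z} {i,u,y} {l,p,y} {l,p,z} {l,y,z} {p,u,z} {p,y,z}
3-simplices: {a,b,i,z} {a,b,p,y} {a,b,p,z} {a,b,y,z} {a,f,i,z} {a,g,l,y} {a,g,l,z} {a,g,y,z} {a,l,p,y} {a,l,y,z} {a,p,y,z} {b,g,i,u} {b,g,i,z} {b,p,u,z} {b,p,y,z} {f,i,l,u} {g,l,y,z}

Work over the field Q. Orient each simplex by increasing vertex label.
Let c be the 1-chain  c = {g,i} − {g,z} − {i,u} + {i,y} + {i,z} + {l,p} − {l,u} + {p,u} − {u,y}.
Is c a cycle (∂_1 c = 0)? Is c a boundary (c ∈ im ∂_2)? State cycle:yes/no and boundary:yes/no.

n_0=10 n_1=42 n_2=50 n_3=17  [Q]
∂1: piv[ab,af,ag,ai,al,ap,ay,az,bu] rk=9  ker:bg,bi,bp,by,bz,fg,fi,fl,fp,fu,fy,fz,gi,gl,gp,gu,gy,gz,il,ip,iu,iy,iz,lp,lu,ly,lz,pu,py,pz,uy,uz,yz
∂2: piv[abi,abp,aby,abz,afi,afy,afz,agl,agy,agz,ail,aiy,aiz,alp,aly,alz,apy,apz,ayz,bgi,bgu,bgz,biu,bpu,buz,fil,fiu,flu,guy,ilp] rk=30  ker:biz,bpy,bpz,byz,fiz,giu,giy,giz,gly,glz,gyz,ilu,ilz,ipz,iuy,lpy,lpz,lyz,puz,pyz
∂3: piv[abiz,abpy,abpz,abyz,afiz,agly,aglz,agyz,alpy,alyz,apyz,bgiu,bgiz,bpuz,filu] rk=15  ker:bpyz,glyz
∂1c = 0
c vs im∂2: reduces to 0 ⇒ boundary

cycle:yes boundary:yes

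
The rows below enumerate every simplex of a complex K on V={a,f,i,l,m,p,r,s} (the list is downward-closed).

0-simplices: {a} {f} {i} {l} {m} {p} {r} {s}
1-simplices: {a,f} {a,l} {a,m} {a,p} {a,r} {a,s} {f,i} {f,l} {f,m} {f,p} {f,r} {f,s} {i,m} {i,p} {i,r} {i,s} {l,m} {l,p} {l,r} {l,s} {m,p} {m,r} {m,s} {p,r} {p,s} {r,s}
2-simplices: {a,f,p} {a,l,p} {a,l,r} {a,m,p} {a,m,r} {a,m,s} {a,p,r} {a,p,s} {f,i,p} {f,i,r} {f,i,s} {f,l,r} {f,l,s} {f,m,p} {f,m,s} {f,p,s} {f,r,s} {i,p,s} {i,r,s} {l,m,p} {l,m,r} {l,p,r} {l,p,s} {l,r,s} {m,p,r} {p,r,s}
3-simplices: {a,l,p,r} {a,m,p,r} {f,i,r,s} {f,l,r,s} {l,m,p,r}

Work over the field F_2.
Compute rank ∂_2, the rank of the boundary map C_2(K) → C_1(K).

n_0=8 n_1=26 n_2=26 n_3=5  [Z2]
∂1: piv[af,al,am,ap,ar,as,fi] rk=7  ker:fl,fm,fp,fr,fs,im,ip,ir,is,lm,lp,lr,ls,mp,mr,ms,pr,ps,rs
∂2: piv[afp,alp,alr,amp,amr,ams,apr,aps,fip,fir,fis,flr,fls,fmp,fms,frs,lmp,lps] rk=18  ker:fps,ips,irs,lmr,lpr,lrs,mpr,prs
∂3: piv[alpr,ampr,firs,flrs,lmpr] rk=5
rk∂_2=18

rank∂_2=18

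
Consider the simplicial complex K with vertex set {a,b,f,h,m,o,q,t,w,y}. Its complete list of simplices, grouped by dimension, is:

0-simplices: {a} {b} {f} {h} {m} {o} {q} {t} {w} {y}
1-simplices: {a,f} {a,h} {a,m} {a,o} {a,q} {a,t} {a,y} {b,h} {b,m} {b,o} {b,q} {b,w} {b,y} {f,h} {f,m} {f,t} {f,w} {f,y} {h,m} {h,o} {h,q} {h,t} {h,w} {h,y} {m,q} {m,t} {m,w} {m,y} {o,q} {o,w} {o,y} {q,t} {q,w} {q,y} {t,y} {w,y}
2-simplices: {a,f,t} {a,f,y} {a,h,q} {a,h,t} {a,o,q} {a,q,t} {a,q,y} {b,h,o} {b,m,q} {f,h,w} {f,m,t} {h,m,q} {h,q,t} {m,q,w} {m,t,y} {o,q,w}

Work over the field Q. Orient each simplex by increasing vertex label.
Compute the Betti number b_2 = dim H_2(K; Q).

n_0=10 n_1=36 n_2=16  [Q]
∂1: piv[af,ah,am,ao,aq,at,ay,bh,bw] rk=9  ker:bm,bo,bq,by,fh,fm,ft,fw,fy,hm,ho,hq,ht,hw,hy,mq,mt,mw,my,oq,ow,oy,qt,qw,qy,ty,wy
∂2: piv[aft,afy,ahq,aht,aoq,aqt,aqy,bho,bmq,fhw,fmt,hmq,mqw,mty,oqw] rk=15  ker:hqt
b_2=(16−15)−0=1

b_2=1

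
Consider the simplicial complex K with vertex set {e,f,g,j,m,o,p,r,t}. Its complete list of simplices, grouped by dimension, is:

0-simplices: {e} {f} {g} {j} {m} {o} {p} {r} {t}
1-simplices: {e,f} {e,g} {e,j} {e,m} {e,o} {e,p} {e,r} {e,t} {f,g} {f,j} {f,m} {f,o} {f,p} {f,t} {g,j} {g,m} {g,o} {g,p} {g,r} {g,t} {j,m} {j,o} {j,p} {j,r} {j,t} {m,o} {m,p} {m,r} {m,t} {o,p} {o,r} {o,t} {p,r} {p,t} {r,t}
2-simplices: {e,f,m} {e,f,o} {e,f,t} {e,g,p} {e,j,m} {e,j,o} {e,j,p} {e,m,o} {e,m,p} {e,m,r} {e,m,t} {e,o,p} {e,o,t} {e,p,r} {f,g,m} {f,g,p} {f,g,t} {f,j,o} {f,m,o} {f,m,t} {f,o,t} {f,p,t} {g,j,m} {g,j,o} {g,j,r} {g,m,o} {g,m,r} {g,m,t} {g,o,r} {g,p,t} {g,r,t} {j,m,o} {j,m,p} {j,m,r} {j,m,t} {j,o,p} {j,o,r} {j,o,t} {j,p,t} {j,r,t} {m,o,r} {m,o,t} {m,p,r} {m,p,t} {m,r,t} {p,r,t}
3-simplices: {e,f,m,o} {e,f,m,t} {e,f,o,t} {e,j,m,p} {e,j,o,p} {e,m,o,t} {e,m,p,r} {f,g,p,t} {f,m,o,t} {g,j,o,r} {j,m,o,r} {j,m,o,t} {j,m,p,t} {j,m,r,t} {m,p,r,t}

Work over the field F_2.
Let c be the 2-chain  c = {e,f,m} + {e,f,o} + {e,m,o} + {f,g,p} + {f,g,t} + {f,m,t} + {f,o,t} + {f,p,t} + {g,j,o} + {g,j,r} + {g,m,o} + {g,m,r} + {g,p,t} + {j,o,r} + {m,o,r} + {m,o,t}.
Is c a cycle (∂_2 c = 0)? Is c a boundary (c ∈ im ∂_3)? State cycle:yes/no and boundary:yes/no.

n_0=9 n_1=35 n_2=46 n_3=15  [Z2]
∂1: piv[ef,eg,ej,em,eo,ep,er,et] rk=8  ker:fg,fj,fm,fo,fp,ft,gj,gm,go,gp,gr,gt,jm,jo,jp,jr,jt,mo,mp,mr,mt,op,or,ot,pr,pt,rt
∂2: piv[efm,efo,eft,egp,ejm,ejo,ejp,emo,emp,emr,emt,eop,eot,epr,fgm,fgp,fgt,fjo,fpt,gjm,gjo,gjr,gmr,gor,grt,jmt,jpt] rk=27  ker:fmo,fmt,fot,gmo,gmt,gpt,jmo,jmp,jmr,jop,jor,jot,jrt,mor,mot,mpr,mpt,mrt,prt
∂3: piv[efmo,efmt,efot,ejmp,ejop,emot,empr,fgpt,gjor,jmor,jmot,jmpt,jmrt,mprt] rk=14  ker:fmot
∂2c = 0
c vs im∂3: residual ≠ 0 ⇒ not boundary

cycle:yes boundary:no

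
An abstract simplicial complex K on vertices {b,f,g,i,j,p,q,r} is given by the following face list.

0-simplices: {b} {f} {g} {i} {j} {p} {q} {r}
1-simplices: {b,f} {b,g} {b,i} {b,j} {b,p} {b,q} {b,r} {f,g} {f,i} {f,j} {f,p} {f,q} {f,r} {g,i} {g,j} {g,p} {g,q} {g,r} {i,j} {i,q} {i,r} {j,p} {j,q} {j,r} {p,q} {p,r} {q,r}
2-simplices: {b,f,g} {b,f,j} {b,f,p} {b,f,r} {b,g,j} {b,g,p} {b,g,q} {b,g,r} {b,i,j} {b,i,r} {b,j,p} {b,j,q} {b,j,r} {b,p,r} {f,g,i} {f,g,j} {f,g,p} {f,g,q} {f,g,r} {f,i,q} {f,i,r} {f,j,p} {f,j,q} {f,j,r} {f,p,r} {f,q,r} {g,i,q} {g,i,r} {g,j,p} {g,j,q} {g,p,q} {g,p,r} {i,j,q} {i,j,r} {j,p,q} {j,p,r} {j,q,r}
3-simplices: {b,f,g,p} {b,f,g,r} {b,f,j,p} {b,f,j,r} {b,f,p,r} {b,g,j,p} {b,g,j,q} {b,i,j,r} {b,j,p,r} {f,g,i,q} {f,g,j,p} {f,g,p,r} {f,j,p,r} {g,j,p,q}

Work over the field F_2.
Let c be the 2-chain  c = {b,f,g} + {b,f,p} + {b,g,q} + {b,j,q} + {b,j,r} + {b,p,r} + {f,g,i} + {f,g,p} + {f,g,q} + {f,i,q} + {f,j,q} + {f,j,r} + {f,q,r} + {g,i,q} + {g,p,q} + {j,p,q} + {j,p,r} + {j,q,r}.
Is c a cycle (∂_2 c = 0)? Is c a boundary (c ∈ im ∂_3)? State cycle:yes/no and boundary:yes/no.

n_0=8 n_1=27 n_2=37 n_3=14  [Z2]
∂1: piv[bf,bg,bi,bj,bp,bq,br] rk=7  ker:fg,fi,fj,fp,fq,fr,gi,gj,gp,gq,gr,ij,iq,ir,jp,jq,jr,pq,pr,qr
∂2: piv[bfg,bfj,bfp,bfr,bgj,bgp,bgq,bgr,bij,bir,bjp,bjq,bjr,bpr,fgi,fgq,fiq,fir,fqr,gpq] rk=20  ker:fgj,fgp,fgr,fjp,fjq,fjr,fpr,giq,gir,gjp,gjq,gpr,ijq,ijr,jpq,jpr,jqr
∂3: piv[bfgp,bfgr,bfjp,bfjr,bfpr,bgjp,bgjq,bijr,bjpr,fgiq,fgjp,fgpr,gjpq] rk=13  ker:fjpr
∂2c = 0
c vs im∂3: residual ≠ 0 ⇒ not boundary

cycle:yes boundary:no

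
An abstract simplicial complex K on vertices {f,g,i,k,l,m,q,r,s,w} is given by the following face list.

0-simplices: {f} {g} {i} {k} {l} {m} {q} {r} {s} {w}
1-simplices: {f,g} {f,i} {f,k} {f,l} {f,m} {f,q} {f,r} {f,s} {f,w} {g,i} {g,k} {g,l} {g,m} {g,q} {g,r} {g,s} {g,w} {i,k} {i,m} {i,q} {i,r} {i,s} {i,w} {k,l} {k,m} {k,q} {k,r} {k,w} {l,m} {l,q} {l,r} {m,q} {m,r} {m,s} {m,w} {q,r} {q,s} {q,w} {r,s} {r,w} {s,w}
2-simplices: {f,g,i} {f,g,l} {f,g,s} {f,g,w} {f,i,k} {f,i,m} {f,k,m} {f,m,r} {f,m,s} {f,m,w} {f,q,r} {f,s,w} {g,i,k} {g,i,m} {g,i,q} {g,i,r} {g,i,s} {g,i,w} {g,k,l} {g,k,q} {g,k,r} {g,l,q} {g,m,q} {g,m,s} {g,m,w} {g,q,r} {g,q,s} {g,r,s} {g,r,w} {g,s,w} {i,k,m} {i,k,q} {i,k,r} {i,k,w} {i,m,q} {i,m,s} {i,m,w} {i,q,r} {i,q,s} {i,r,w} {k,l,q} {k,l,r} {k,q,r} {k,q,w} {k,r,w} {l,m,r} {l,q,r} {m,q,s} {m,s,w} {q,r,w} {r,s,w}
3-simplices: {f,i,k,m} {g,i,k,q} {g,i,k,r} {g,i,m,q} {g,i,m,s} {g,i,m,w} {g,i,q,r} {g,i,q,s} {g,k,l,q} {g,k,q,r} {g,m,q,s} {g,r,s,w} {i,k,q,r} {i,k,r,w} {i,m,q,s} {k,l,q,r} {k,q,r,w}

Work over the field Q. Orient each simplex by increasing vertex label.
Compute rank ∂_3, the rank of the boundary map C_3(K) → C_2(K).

n_0=10 n_1=41 n_2=51 n_3=17  [Q]
∂1: piv[fg,fi,fk,fl,fm,fq,fr,fs,fw] rk=9  ker:gi,gk,gl,gm,gq,gr,gs,gw,ik,im,iq,ir,is,iw,kl,km,kq,kr,kw,lm,lq,lr,mq,mr,ms,mw,qr,qs,qw,rs,rw,sw
∂2: piv[fgi,fgl,fgs,fgw,fik,fim,fkm,fmr,fms,fmw,fqr,fsw,gik,gim,giq,gir,gis,giw,gkl,gkq,gkr,glq,gmq,gqr,gqs,grs,grw,ikw,klr,kqw,lmr] rk=31  ker:gms,gmw,gsw,ikm,ikq,ikr,imq,ims,imw,iqr,iqs,irw,klq,kqr,krw,lqr,mqs,msw,qrw,rsw
∂3: piv[fikm,gikq,gikr,gimq,gims,gimw,giqr,giqs,gklq,gkqr,gmqs,grsw,ikrw,klqr,kqrw] rk=15  ker:ikqr,imqs
rk∂_3=15

rank∂_3=15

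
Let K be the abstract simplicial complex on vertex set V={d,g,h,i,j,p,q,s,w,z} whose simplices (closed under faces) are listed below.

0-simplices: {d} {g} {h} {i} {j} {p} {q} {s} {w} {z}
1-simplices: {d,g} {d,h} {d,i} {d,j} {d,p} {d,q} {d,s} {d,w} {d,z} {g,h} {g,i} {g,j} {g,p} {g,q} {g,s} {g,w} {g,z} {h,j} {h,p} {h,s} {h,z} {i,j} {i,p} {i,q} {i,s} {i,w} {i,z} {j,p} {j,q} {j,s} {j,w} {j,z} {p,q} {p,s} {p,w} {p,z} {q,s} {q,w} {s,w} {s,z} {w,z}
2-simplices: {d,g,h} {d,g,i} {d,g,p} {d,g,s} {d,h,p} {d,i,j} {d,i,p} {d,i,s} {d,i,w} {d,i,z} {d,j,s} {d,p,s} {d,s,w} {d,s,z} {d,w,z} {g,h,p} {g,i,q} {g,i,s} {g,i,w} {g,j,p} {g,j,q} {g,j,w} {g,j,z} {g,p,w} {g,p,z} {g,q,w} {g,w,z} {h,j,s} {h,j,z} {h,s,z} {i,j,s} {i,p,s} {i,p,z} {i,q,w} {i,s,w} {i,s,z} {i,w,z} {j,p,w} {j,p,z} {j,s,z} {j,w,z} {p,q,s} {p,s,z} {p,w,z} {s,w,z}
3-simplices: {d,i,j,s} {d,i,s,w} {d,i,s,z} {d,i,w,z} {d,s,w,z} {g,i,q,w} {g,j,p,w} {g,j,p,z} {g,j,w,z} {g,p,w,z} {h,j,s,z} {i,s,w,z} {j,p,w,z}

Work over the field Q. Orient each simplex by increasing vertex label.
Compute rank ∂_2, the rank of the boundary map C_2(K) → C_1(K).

rank∂_2=29

n_0=10 n_1=41 n_2=45 n_3=13  [Q]
∂1: piv[dg,dh,di,dj,dp,dq,ds,dw,dz] rk=9  ker:gh,gi,gj,gp,gq,gs,gw,gz,hj,hp,hs,hz,ij,ip,iq,is,iw,iz,jp,jq,js,jw,jz,pq,ps,pw,pz,qs,qw,sw,sz,wz
∂2: piv[dgh,dgi,dgp,dgs,dhp,dij,dip,dis,diw,diz,djs,dps,dsw,dsz,dwz,giq,giw,gjp,gjq,gjw,gjz,gpw,gpz,gqw,gwz,hjs,hjz,hsz,pqs] rk=29  ker:ghp,gis,ijs,ips,ipz,iqw,isw,isz,iwz,jpw,jpz,jsz,jwz,psz,pwz,swz
∂3: piv[dijs,disw,disz,diwz,dswz,giqw,gjpw,gjpz,gjwz,gpwz,hjsz] rk=11  ker:iswz,jpwz
rk∂_2=29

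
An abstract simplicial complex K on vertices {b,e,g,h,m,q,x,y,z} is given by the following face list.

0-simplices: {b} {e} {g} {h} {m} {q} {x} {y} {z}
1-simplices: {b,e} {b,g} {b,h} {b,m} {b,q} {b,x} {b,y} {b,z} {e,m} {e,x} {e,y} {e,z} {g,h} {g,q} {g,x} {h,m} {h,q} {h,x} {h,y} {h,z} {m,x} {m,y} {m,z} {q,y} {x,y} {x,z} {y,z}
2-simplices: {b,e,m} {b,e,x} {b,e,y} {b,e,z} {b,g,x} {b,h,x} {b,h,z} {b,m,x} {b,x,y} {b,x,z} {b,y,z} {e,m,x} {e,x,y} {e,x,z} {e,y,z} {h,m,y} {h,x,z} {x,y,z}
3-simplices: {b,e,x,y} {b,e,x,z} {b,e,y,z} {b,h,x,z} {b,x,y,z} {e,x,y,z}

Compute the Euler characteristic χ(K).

n_0=9 n_1=27 n_2=18 n_3=6
χ=+9−27+18−6=-6

χ(K)=-6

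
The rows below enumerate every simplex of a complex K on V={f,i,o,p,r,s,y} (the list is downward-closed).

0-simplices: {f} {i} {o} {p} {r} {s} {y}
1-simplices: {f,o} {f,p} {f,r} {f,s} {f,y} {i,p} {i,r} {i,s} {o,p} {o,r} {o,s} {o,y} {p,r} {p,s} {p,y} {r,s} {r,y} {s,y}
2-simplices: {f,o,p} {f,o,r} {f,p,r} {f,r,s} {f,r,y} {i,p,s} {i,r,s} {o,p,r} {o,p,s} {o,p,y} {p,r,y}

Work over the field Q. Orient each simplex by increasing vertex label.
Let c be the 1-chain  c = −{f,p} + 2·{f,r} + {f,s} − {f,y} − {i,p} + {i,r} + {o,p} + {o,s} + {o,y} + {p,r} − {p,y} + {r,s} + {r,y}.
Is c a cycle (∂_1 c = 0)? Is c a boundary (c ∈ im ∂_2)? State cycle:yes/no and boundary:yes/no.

cycle:no boundary:no

n_0=7 n_1=18 n_2=11  [Q]
∂1: piv[fo,fp,fr,fs,fy,ip] rk=6  ker:ir,is,op,or,os,oy,pr,ps,py,rs,ry,sy
∂2: piv[fop,for,fpr,frs,fry,ips,irs,ops,opy,pry] rk=10  ker:opr
∂1c = −{f} − 3·{o} − {p} + 2·{r} + 3·{s}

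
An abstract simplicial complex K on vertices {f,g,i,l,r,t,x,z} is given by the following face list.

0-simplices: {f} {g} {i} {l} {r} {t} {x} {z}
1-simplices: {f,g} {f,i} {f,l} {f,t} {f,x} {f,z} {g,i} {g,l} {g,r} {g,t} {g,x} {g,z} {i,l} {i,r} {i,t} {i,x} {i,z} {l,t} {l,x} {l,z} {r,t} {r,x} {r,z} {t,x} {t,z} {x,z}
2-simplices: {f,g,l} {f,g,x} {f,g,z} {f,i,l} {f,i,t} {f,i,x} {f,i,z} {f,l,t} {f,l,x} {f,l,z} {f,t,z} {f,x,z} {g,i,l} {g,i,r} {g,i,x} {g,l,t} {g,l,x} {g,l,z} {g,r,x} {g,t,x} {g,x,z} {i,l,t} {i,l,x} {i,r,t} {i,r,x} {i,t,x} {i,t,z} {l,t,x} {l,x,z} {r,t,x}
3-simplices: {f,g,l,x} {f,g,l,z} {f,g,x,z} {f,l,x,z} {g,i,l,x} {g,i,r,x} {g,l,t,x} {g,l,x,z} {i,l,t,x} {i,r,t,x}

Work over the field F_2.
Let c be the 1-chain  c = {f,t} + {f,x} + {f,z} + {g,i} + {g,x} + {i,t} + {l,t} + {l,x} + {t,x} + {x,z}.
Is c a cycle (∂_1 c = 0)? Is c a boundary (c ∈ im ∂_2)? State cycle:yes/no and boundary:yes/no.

n_0=8 n_1=26 n_2=30 n_3=10  [Z2]
∂1: piv[fg,fi,fl,ft,fx,fz,gr] rk=7  ker:gi,gl,gt,gx,gz,il,ir,it,ix,iz,lt,lx,lz,rt,rx,rz,tx,tz,xz
∂2: piv[fgl,fgx,fgz,fil,fit,fix,fiz,flt,flx,flz,ftz,fxz,gil,gir,glt,grx,gtx,irt] rk=18  ker:gix,glx,glz,gxz,ilt,ilx,irx,itx,itz,ltx,lxz,rtx
∂3: piv[fglx,fglz,fgxz,flxz,gilx,girx,gltx,iltx,irtx] rk=9  ker:glxz
∂1c = {f} + {x}

cycle:no boundary:no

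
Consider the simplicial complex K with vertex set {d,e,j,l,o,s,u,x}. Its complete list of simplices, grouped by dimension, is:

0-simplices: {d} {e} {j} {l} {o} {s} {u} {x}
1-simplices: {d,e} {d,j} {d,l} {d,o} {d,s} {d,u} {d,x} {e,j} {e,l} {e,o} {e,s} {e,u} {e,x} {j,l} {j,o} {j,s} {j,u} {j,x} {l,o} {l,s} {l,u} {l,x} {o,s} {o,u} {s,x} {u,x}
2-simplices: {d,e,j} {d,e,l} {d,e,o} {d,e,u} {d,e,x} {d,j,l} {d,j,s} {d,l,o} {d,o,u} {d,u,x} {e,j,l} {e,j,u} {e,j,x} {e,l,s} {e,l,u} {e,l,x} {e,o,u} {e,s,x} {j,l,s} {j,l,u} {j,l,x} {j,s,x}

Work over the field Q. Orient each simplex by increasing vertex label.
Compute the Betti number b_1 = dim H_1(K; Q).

b_1=2

n_0=8 n_1=26 n_2=22  [Q]
∂1: piv[de,dj,dl,do,ds,du,dx] rk=7  ker:ej,el,eo,es,eu,ex,jl,jo,js,ju,jx,lo,ls,lu,lx,os,ou,sx,ux
∂2: piv[dej,del,deo,deu,dex,djl,djs,dlo,dou,dux,eju,ejx,els,elu,elx,esx,jls] rk=17  ker:ejl,eou,jlu,jlx,jsx
b_1=(26−7)−17=2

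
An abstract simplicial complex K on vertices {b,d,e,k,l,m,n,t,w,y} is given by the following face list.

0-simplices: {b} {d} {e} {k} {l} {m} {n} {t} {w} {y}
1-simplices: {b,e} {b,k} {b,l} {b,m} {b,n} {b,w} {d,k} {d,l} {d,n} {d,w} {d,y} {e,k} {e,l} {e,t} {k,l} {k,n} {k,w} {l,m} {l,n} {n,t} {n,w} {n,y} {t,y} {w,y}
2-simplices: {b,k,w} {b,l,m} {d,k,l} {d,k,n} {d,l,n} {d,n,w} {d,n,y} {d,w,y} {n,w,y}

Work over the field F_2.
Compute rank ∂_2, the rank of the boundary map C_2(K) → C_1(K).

rank∂_2=8

n_0=10 n_1=24 n_2=9  [Z2]
∂1: piv[be,bk,bl,bm,bn,bw,dk,dy,et] rk=9  ker:dl,dn,dw,ek,el,kl,kn,kw,lm,ln,nt,nw,ny,ty,wy
∂2: piv[bkw,blm,dkl,dkn,dln,dnw,dny,dwy] rk=8  ker:nwy
rk∂_2=8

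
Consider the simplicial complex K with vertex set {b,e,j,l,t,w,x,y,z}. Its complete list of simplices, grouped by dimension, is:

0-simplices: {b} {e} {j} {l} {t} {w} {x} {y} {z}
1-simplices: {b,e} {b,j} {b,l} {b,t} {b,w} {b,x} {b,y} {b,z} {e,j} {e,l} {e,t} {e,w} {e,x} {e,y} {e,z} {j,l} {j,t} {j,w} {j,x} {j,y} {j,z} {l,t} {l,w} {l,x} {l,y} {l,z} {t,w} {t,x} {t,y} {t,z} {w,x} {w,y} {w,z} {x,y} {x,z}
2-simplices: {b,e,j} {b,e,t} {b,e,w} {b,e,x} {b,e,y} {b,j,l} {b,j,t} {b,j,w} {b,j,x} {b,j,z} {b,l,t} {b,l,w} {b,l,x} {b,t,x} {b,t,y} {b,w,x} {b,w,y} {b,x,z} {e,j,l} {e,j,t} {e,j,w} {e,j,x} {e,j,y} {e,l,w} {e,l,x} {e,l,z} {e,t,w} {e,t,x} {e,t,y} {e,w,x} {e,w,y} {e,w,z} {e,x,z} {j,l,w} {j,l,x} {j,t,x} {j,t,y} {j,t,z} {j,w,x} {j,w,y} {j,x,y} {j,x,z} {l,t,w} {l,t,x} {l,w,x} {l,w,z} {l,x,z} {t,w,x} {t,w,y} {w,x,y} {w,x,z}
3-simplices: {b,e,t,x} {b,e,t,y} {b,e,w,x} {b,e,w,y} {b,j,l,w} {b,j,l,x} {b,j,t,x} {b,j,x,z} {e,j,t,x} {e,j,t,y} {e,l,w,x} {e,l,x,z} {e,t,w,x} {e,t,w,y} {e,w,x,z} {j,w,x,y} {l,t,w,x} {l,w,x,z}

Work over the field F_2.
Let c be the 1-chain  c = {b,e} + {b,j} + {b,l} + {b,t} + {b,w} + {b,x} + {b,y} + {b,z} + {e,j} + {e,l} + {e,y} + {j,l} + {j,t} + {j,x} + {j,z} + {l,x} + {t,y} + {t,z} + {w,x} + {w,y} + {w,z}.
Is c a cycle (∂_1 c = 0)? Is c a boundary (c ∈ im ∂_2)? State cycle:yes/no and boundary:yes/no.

n_0=9 n_1=35 n_2=51 n_3=18  [Z2]
∂1: piv[be,bj,bl,bt,bw,bx,by,bz] rk=8  ker:ej,el,et,ew,ex,ey,ez,jl,jt,jw,jx,jy,jz,lt,lw,lx,ly,lz,tw,tx,ty,tz,wx,wy,wz,xy,xz
∂2: piv[bej,bet,bew,bex,bey,bjl,bjt,bjw,bjx,bjz,blt,blw,blx,btx,bty,bwx,bwy,bxz,ejl,ejy,elz,etw,ewz,exz,jtz,jxy] rk=26  ker:ejt,ejw,ejx,elw,elx,etx,ety,ewx,ewy,jlw,jlx,jtx,jty,jwx,jwy,jxz,ltw,ltx,lwx,lwz,lxz,twx,twy,wxy,wxz
∂3: piv[betx,bety,bewx,bewy,bjlw,bjlx,bjtx,bjxz,ejtx,ejty,elwx,elxz,etwx,etwy,ewxz,jwxy,ltwx,lwxz] rk=18
∂1c = 0
c vs im∂2: reduces to 0 ⇒ boundary

cycle:yes boundary:yes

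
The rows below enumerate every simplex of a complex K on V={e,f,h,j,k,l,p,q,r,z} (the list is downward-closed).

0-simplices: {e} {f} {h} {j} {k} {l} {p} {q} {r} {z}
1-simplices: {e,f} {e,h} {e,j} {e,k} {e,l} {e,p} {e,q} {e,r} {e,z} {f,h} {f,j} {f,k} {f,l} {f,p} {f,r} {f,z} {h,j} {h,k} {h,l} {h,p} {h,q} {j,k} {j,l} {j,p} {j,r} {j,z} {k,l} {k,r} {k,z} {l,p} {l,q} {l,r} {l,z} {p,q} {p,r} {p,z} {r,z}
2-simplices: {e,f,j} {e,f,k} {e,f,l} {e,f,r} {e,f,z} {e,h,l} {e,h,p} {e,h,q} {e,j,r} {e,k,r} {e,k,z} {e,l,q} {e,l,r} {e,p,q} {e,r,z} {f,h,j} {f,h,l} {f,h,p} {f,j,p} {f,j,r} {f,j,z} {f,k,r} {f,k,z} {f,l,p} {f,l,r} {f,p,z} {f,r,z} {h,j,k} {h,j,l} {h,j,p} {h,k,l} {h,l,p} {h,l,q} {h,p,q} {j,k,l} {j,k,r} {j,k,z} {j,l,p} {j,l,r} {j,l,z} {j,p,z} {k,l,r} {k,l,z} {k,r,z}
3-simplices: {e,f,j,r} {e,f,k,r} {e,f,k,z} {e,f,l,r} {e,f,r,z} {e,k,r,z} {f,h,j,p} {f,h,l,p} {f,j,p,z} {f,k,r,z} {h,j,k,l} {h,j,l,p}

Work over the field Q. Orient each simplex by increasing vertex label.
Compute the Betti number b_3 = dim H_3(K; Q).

b_3=1

n_0=10 n_1=37 n_2=44 n_3=12  [Q]
∂1: piv[ef,eh,ej,ek,el,ep,eq,er,ez] rk=9  ker:fh,fj,fk,fl,fp,fr,fz,hj,hk,hl,hp,hq,jk,jl,jp,jr,jz,kl,kr,kz,lp,lq,lr,lz,pq,pr,pz,rz
∂2: piv[efj,efk,efl,efr,efz,ehl,ehp,ehq,ejr,ekr,ekz,elq,elr,epq,erz,fhj,fhl,fhp,fjp,fjz,flp,fpz,hjk,hjl,hkl,jkr,jlz] rk=27  ker:fjr,fkr,fkz,flr,frz,hjp,hlp,hlq,hpq,jkl,jkz,jlp,jlr,jpz,klr,klz,krz
∂3: piv[efjr,efkr,efkz,eflr,efrz,ekrz,fhjp,fhlp,fjpz,hjkl,hjlp] rk=11  ker:fkrz
b_3=(12−11)−0=1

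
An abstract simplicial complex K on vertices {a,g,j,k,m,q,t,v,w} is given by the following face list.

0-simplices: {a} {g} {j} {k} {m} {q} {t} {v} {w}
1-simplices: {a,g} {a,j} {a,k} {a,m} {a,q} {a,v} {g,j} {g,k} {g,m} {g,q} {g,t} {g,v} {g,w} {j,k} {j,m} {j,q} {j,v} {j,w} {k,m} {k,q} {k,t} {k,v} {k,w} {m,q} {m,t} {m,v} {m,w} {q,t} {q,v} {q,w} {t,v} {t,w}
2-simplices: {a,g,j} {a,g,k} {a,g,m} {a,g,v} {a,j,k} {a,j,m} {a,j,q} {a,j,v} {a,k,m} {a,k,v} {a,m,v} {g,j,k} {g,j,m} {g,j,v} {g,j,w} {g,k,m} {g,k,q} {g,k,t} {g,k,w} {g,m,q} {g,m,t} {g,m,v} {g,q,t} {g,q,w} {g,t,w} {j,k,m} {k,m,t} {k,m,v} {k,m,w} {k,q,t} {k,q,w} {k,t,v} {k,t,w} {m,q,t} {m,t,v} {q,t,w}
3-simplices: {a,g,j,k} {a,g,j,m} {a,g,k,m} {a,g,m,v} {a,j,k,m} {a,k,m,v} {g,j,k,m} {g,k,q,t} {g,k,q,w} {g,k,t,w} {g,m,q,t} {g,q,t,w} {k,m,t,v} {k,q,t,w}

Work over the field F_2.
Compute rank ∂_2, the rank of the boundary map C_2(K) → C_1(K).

rank∂_2=22

n_0=9 n_1=32 n_2=36 n_3=14  [Z2]
∂1: piv[ag,aj,ak,am,aq,av,gt,gw] rk=8  ker:gj,gk,gm,gq,gv,jk,jm,jq,jv,jw,km,kq,kt,kv,kw,mq,mt,mv,mw,qt,qv,qw,tv,tw
∂2: piv[agj,agk,agm,agv,ajk,ajm,ajq,ajv,akm,akv,amv,gjw,gkq,gkt,gkw,gmq,gmt,gqt,gqw,gtw,kmw,ktv] rk=22  ker:gjk,gjm,gjv,gkm,gmv,jkm,kmt,kmv,kqt,kqw,ktw,mqt,mtv,qtw
∂3: piv[agjk,agjm,agkm,agmv,ajkm,akmv,gkqt,gkqw,gktw,gmqt,gqtw,kmtv] rk=12  ker:gjkm,kqtw
rk∂_2=22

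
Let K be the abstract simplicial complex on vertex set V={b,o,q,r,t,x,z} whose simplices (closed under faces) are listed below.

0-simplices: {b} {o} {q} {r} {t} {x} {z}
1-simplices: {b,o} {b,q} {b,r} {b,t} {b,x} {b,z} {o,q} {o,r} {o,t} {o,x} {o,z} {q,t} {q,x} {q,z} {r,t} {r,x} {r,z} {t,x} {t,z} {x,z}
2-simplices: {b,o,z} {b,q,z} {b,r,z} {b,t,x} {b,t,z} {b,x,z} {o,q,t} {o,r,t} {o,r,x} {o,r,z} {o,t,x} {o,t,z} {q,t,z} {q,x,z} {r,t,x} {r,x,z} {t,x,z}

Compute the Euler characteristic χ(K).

χ(K)=4

n_0=7 n_1=20 n_2=17
χ=+7−20+17=4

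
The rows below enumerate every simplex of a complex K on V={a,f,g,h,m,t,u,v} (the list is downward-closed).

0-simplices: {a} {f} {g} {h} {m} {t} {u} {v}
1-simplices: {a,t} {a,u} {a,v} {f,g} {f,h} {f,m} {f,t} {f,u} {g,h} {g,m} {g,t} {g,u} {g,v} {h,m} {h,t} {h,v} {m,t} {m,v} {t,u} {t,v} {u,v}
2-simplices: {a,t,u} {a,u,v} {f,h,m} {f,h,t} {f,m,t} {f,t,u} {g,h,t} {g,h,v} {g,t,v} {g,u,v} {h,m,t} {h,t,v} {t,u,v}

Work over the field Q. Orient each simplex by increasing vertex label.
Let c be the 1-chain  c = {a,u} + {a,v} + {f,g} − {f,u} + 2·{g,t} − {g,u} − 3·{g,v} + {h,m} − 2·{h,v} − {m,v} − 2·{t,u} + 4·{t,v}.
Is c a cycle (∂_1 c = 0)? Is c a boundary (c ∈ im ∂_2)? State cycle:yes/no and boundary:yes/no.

n_0=8 n_1=21 n_2=13  [Q]
∂1: piv[at,au,av,fg,fh,fm,ft] rk=7  ker:fu,gh,gm,gt,gu,gv,hm,ht,hv,mt,mv,tu,tv,uv
∂2: piv[atu,auv,fhm,fht,fmt,ftu,ght,ghv,gtv,guv,tuv] rk=11  ker:hmt,htv
∂1c = −2·{a} + 3·{g} + {h} + 2·{m} − 3·{u} − {v}

cycle:no boundary:no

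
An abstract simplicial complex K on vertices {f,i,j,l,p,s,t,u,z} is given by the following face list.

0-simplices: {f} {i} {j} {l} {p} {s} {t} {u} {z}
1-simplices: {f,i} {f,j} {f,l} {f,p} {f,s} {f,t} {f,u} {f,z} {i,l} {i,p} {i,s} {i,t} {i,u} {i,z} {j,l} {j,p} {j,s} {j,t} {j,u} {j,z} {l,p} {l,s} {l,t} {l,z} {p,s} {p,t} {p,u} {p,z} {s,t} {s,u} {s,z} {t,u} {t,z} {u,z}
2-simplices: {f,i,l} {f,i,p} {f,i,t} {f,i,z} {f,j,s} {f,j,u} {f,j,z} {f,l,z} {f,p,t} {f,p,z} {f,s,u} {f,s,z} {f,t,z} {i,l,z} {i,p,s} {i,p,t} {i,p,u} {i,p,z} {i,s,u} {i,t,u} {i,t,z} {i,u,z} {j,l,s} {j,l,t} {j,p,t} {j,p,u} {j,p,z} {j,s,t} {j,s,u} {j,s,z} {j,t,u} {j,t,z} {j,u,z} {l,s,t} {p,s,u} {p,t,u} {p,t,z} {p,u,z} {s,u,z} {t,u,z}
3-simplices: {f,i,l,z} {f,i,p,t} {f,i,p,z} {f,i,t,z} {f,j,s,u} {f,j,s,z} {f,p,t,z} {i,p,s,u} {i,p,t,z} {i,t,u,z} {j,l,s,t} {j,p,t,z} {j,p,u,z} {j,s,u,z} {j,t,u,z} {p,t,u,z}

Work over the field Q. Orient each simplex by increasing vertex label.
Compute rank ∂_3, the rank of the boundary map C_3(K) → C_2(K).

n_0=9 n_1=34 n_2=40 n_3=16  [Q]
∂1: piv[fi,fj,fl,fp,fs,ft,fu,fz] rk=8  ker:il,ip,is,it,iu,iz,jl,jp,js,jt,ju,jz,lp,ls,lt,lz,ps,pt,pu,pz,st,su,sz,tu,tz,uz
∂2: piv[fil,fip,fit,fiz,fjs,fju,fjz,flz,fpt,fpz,fsu,fsz,ftz,ips,ipu,isu,itu,iuz,jls,jlt,jpt,jpu,jpz,jst] rk=24  ker:ilz,ipt,ipz,itz,jsu,jsz,jtu,jtz,juz,lst,psu,ptu,ptz,puz,suz,tuz
∂3: piv[filz,fipt,fipz,fitz,fjsu,fjsz,fptz,ipsu,ituz,jlst,jptz,jpuz,jsuz,jtuz,ptuz] rk=15  ker:iptz
rk∂_3=15

rank∂_3=15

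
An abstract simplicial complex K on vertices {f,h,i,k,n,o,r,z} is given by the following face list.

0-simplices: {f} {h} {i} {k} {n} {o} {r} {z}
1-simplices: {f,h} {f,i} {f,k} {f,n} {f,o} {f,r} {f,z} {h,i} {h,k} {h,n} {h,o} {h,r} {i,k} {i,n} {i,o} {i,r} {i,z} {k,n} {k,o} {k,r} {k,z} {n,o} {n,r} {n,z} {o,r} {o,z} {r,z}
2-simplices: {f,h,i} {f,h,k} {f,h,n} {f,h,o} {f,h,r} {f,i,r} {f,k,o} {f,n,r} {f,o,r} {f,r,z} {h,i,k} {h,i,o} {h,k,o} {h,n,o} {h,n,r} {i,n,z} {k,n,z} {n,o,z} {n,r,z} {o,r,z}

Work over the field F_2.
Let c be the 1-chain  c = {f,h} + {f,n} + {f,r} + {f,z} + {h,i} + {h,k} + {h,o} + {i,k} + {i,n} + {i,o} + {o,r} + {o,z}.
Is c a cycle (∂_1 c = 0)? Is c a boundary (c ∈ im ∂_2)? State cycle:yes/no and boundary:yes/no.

cycle:yes boundary:no

n_0=8 n_1=27 n_2=20  [Z2]
∂1: piv[fh,fi,fk,fn,fo,fr,fz] rk=7  ker:hi,hk,hn,ho,hr,ik,in,io,ir,iz,kn,ko,kr,kz,no,nr,nz,or,oz,rz
∂2: piv[fhi,fhk,fhn,fho,fhr,fir,fko,fnr,for,frz,hik,hio,hno,inz,knz,noz,nrz] rk=17  ker:hko,hnr,orz
∂1c = 0
c vs im∂2: residual ≠ 0 ⇒ not boundary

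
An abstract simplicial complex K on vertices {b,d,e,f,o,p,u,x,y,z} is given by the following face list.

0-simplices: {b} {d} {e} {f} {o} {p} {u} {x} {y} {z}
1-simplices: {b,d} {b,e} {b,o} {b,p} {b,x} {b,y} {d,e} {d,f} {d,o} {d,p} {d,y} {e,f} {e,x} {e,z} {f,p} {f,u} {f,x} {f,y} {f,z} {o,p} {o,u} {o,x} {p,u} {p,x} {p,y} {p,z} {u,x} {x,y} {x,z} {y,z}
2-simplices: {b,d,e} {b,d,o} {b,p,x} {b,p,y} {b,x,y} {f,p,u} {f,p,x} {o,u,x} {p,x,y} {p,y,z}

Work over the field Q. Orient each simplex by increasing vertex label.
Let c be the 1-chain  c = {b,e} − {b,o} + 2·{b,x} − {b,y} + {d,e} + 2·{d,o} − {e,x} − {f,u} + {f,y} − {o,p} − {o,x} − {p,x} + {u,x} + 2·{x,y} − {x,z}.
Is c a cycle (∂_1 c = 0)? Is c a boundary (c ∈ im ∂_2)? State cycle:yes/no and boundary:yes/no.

n_0=10 n_1=30 n_2=10  [Q]
∂1: piv[bd,be,bo,bp,bx,by,df,ez,fu] rk=9  ker:de,do,dp,dy,ef,ex,fp,fx,fy,fz,op,ou,ox,pu,px,py,pz,ux,xy,xz,yz
∂2: piv[bde,bdo,bpx,bpy,bxy,fpu,fpx,oux,pyz] rk=9  ker:pxy
∂1c = −{b} − 3·{d} + 3·{e} + 3·{o} − 2·{u} − {x} + 2·{y} − {z}

cycle:no boundary:no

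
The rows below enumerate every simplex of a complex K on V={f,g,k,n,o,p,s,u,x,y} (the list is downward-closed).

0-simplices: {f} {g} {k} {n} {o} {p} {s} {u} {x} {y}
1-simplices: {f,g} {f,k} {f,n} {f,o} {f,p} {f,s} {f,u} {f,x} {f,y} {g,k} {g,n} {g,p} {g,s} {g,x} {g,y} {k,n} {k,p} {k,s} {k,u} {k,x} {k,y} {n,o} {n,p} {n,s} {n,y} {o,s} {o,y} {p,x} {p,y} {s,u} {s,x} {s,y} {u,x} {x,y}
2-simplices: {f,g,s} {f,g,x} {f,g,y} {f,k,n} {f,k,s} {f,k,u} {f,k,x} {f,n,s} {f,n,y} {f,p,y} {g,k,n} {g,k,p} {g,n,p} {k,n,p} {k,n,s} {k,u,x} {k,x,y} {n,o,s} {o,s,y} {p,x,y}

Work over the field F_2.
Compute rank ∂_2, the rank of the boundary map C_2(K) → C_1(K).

n_0=10 n_1=34 n_2=20  [Z2]
∂1: piv[fg,fk,fn,fo,fp,fs,fu,fx,fy] rk=9  ker:gk,gn,gp,gs,gx,gy,kn,kp,ks,ku,kx,ky,no,np,ns,ny,os,oy,px,py,su,sx,sy,ux,xy
∂2: piv[fgs,fgx,fgy,fkn,fks,fku,fkx,fns,fny,fpy,gkn,gkp,gnp,kux,kxy,nos,osy,pxy] rk=18  ker:knp,kns
rk∂_2=18

rank∂_2=18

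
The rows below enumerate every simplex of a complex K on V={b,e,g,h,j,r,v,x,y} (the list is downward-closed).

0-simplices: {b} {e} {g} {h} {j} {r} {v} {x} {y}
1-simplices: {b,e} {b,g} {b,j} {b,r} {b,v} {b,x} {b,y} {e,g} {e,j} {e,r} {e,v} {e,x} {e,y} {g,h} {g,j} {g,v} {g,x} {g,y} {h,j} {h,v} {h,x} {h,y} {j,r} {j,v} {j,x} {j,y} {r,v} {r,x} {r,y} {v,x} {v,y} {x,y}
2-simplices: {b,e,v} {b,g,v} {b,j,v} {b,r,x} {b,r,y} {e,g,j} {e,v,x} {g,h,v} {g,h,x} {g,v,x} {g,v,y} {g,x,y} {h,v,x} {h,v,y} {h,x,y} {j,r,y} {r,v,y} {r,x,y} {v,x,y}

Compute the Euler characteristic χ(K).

n_0=9 n_1=32 n_2=19
χ=+9−32+19=-4

χ(K)=-4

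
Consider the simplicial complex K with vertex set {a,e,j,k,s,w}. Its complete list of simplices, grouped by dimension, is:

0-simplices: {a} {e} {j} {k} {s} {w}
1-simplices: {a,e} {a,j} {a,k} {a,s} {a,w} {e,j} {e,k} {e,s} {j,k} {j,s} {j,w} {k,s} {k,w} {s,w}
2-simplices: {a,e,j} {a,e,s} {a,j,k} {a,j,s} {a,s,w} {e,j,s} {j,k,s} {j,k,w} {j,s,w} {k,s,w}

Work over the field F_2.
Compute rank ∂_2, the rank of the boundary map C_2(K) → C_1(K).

n_0=6 n_1=14 n_2=10  [Z2]
∂1: piv[ae,aj,ak,as,aw] rk=5  ker:ej,ek,es,jk,js,jw,ks,kw,sw
∂2: piv[aej,aes,ajk,ajs,asw,jks,jkw,jsw] rk=8  ker:ejs,ksw
rk∂_2=8

rank∂_2=8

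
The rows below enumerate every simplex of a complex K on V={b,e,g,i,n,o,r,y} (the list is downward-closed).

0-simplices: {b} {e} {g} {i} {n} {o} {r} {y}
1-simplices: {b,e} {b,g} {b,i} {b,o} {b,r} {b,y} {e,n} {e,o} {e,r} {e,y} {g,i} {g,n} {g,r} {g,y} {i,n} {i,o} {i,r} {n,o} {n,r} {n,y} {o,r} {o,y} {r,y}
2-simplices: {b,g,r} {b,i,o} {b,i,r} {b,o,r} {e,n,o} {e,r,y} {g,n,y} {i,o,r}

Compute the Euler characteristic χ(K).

χ(K)=-7

n_0=8 n_1=23 n_2=8
χ=+8−23+8=-7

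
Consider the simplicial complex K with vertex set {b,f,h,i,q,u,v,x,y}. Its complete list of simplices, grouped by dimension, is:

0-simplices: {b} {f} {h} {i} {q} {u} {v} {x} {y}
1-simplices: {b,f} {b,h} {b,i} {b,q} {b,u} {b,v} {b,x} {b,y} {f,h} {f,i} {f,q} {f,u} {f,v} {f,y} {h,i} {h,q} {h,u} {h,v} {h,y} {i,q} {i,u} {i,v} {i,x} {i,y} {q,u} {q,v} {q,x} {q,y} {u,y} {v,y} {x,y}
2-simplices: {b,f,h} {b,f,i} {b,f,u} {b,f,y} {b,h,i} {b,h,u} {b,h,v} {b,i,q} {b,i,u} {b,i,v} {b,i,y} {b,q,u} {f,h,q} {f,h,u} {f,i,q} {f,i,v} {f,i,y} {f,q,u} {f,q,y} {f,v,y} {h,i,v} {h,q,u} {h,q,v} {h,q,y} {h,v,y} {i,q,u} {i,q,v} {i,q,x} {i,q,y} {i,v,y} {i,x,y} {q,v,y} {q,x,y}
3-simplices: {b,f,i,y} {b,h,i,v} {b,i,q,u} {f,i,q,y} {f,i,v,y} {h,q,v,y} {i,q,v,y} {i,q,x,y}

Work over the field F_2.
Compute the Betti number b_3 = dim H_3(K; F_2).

n_0=9 n_1=31 n_2=33 n_3=8  [Z2]
∂1: piv[bf,bh,bi,bq,bu,bv,bx,by] rk=8  ker:fh,fi,fq,fu,fv,fy,hi,hq,hu,hv,hy,iq,iu,iv,ix,iy,qu,qv,qx,qy,uy,vy,xy
∂2: piv[bfh,bfi,bfu,bfy,bhi,bhu,bhv,biq,biu,biv,biy,bqu,fhq,fiq,fiv,fqy,fvy,hqv,hqy,iqx,ixy] rk=21  ker:fhu,fiy,fqu,hiv,hqu,hvy,iqu,iqv,iqy,ivy,qvy,qxy
∂3: piv[bfiy,bhiv,biqu,fiqy,fivy,hqvy,iqvy,iqxy] rk=8
b_3=(8−8)−0=0

b_3=0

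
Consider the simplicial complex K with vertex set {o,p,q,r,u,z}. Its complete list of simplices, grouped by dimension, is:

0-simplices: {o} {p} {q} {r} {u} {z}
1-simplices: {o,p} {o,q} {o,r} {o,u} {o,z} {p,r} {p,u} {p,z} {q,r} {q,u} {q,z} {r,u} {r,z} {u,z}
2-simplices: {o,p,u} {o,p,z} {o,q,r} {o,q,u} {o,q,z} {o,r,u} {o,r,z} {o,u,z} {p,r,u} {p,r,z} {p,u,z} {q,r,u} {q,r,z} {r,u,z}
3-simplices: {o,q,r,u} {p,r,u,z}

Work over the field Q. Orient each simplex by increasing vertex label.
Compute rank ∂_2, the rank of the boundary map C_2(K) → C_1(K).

n_0=6 n_1=14 n_2=14 n_3=2  [Q]
∂1: piv[op,oq,or,ou,oz] rk=5  ker:pr,pu,pz,qr,qu,qz,ru,rz,uz
∂2: piv[opu,opz,oqr,oqu,oqz,oru,orz,ouz,pru] rk=9  ker:prz,puz,qru,qrz,ruz
∂3: piv[oqru,pruz] rk=2
rk∂_2=9

rank∂_2=9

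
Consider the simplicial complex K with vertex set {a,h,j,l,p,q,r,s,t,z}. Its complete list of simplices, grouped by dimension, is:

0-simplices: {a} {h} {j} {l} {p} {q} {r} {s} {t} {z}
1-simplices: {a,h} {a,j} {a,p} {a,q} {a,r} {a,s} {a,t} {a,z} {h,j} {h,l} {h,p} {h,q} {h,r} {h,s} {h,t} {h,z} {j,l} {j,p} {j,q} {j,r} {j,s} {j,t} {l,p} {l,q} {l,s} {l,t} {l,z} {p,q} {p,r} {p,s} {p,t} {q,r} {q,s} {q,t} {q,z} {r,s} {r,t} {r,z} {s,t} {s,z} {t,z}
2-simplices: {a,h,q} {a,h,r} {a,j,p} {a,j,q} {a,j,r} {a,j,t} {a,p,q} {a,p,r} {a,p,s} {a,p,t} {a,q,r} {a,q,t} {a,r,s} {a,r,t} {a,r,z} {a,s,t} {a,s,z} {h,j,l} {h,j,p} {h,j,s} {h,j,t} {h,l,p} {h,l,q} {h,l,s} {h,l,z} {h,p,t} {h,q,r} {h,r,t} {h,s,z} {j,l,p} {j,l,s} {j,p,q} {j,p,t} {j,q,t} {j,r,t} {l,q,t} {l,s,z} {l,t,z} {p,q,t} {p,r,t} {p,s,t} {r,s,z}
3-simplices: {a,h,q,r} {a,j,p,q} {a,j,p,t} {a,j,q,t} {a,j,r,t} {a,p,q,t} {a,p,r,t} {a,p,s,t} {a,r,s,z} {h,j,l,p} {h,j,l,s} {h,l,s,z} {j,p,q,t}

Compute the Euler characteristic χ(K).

χ(K)=-2

n_0=10 n_1=41 n_2=42 n_3=13
χ=+10−41+42−13=-2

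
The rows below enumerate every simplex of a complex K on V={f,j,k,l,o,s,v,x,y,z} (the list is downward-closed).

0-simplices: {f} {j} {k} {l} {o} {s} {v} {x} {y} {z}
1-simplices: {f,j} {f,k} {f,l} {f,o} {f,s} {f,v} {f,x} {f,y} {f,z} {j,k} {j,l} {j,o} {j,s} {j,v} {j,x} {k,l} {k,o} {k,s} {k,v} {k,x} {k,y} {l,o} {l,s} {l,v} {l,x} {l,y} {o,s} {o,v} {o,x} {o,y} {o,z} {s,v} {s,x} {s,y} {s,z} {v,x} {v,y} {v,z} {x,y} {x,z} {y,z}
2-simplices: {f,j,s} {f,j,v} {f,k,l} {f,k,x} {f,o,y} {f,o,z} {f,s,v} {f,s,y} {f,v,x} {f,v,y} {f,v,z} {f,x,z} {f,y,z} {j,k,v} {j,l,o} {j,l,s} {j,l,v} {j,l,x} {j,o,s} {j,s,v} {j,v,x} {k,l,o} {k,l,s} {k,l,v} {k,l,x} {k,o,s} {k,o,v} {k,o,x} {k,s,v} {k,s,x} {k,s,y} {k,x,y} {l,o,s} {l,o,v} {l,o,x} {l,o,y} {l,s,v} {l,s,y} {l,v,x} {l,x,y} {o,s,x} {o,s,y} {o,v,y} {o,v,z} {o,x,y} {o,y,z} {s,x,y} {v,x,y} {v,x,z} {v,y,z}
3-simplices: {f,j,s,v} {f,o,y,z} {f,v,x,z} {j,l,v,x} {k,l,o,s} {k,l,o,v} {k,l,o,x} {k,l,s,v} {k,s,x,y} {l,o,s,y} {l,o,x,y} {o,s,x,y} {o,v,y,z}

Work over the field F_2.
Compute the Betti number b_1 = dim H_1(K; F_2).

n_0=10 n_1=41 n_2=50 n_3=13  [Z2]
∂1: piv[fj,fk,fl,fo,fs,fv,fx,fy,fz] rk=9  ker:jk,jl,jo,js,jv,jx,kl,ko,ks,kv,kx,ky,lo,ls,lv,lx,ly,os,ov,ox,oy,oz,sv,sx,sy,sz,vx,vy,vz,xy,xz,yz
∂2: piv[fjs,fjv,fkl,fkx,foy,foz,fsv,fsy,fvx,fvy,fvz,fxz,fyz,jkv,jlo,jls,jlv,jlx,jos,jvx,klo,kls,klv,klx,kov,kox,ksx,ksy,kxy,loy,lsy] rk=31  ker:jsv,kos,ksv,los,lov,lox,lsv,lvx,lxy,osx,osy,ovy,ovz,oxy,oyz,sxy,vxy,vxz,vyz
∂3: piv[fjsv,foyz,fvxz,jlvx,klos,klov,klox,klsv,ksxy,losy,loxy,osxy,ovyz] rk=13
b_1=(41−9)−31=1

b_1=1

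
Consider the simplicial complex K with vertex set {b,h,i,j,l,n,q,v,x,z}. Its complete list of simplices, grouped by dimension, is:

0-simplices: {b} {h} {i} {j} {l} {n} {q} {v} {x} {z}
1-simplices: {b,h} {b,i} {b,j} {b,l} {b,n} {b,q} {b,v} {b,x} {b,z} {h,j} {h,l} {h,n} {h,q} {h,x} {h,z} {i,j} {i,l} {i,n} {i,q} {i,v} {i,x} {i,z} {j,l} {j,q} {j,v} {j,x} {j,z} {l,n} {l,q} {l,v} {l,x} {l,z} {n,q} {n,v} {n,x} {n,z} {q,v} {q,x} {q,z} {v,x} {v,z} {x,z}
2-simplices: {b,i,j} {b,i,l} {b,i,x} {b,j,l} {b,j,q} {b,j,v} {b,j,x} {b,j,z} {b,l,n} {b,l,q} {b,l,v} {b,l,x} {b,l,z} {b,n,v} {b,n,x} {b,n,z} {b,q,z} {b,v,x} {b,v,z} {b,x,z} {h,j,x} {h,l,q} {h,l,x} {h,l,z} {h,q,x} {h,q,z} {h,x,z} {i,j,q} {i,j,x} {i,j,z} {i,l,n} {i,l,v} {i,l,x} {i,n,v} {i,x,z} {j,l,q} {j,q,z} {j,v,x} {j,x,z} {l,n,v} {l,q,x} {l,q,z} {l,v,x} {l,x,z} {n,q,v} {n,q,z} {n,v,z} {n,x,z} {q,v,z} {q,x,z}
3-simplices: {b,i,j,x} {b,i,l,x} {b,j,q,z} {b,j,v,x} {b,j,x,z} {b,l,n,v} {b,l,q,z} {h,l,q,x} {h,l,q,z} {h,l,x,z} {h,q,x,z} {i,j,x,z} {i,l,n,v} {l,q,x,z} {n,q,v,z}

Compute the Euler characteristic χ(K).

χ(K)=3

n_0=10 n_1=42 n_2=50 n_3=15
χ=+10−42+50−15=3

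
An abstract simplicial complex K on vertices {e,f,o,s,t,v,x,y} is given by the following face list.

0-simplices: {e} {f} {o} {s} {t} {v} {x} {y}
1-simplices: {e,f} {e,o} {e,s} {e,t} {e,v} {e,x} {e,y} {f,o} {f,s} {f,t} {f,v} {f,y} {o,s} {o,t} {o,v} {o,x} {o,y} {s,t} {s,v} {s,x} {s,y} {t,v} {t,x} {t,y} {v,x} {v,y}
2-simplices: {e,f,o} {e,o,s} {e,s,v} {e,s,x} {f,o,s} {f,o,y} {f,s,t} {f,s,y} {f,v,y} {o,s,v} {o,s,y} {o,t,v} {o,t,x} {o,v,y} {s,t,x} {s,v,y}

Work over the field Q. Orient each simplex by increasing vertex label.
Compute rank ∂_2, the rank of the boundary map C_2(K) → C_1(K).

rank∂_2=14

n_0=8 n_1=26 n_2=16  [Q]
∂1: piv[ef,eo,es,et,ev,ex,ey] rk=7  ker:fo,fs,ft,fv,fy,os,ot,ov,ox,oy,st,sv,sx,sy,tv,tx,ty,vx,vy
∂2: piv[efo,eos,esv,esx,fos,foy,fst,fsy,fvy,osv,otv,otx,ovy,stx] rk=14  ker:osy,svy
rk∂_2=14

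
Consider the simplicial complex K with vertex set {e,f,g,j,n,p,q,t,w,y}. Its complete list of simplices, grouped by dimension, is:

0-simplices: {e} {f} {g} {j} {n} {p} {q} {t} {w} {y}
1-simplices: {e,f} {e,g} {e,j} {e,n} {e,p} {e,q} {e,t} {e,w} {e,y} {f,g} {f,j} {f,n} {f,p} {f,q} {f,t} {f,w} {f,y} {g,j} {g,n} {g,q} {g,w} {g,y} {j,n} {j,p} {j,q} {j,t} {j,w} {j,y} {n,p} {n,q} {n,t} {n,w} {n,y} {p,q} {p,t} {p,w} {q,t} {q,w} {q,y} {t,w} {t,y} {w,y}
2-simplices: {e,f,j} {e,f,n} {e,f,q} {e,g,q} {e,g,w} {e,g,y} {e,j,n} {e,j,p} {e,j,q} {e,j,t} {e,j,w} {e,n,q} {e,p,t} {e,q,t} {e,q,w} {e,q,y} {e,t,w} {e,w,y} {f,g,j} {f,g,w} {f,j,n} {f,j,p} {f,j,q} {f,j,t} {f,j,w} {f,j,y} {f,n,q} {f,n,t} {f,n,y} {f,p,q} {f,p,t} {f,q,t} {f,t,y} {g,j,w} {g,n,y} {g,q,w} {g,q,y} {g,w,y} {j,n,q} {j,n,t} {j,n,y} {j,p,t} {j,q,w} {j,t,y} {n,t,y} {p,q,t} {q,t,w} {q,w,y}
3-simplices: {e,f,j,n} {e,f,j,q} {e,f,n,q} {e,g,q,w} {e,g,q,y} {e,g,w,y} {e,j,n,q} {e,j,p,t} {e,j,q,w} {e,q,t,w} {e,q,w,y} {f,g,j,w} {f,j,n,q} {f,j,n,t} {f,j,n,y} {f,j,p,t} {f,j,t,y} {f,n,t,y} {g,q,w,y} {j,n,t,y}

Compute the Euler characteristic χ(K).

n_0=10 n_1=42 n_2=48 n_3=20
χ=+10−42+48−20=-4

χ(K)=-4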